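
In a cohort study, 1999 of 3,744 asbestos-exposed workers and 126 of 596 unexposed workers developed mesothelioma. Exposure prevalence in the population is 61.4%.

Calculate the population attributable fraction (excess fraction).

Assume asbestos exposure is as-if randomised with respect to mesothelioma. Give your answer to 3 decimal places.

PAF ≈ 0.484

p₁ = P(outcome | exposed) = 1999/3744 = 0.53392
p₀ = P(outcome | unexposed) = 126/596 = 0.21141
Overall risk P(Y=1) = π·p₁ + (1−π)·p₀ = 0.614×0.53392 + 0.386×0.21141 = 0.40943.
Under exogeneity, PAF = [P(Y=1) − p₀] / P(Y=1).
PAF = (0.40943 − 0.21141) / 0.40943 ≈ 0.4837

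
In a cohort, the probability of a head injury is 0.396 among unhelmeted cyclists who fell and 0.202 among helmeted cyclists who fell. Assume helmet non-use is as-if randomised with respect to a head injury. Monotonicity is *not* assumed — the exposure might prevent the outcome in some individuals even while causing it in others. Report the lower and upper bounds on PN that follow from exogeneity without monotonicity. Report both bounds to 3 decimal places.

Let p₁ = 0.396, p₀ = 0.202.
Under exogeneity alone the bounds on PN are max{0,(p₁−p₀)/p₁} ≤ PN ≤ min{1,(1−p₀)/p₁}.
  lower = (p₁ − p₀)/p₁ = 0.194 / 0.396 ≈ 0.4899
  upper = min{1, (1 − p₀)/p₁} = 0.798 / 0.396 ≈ 2.0152 → capped at 1

0.490 ≤ PN ≤ 1.000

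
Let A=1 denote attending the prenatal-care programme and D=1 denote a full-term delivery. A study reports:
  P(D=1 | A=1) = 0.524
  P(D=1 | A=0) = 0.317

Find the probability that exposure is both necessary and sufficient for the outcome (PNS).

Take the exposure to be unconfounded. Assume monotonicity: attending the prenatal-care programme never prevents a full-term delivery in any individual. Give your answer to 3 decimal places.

Let p₁ = 0.524, p₀ = 0.317.
Under exogeneity and monotonicity, PNS = p₁ − p₀.
PNS = 0.524 − 0.317 = 0.207

PNS ≈ 0.207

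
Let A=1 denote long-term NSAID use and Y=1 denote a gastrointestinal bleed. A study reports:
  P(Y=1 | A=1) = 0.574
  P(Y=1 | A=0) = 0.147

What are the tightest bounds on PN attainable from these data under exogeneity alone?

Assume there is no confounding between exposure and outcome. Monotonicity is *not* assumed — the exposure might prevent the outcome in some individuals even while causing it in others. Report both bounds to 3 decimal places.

0.744 ≤ PN ≤ 1.000

Let p₁ = 0.574, p₀ = 0.147.
Under exogeneity alone the bounds on PN are max{0,(p₁−p₀)/p₁} ≤ PN ≤ min{1,(1−p₀)/p₁}.
  lower = (p₁ − p₀)/p₁ = 0.427 / 0.574 ≈ 0.7439
  upper = min{1, (1 − p₀)/p₁} = 0.853 / 0.574 ≈ 1.4861 → capped at 1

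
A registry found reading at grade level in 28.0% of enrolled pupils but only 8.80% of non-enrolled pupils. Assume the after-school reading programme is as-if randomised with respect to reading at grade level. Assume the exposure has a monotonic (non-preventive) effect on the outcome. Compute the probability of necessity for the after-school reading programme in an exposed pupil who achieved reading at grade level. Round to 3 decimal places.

p₁ = 0.28, p₀ = 0.088.
Under exogeneity and monotonicity, PN = (p₁ − p₀) / p₁.
PN = (0.28 − 0.088) / 0.28 = 0.192 / 0.28 ≈ 0.6857

PN ≈ 0.686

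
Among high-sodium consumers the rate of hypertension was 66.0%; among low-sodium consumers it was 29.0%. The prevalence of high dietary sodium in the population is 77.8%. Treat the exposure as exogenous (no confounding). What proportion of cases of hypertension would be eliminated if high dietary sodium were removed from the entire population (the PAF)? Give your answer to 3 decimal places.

p₁ = 0.66, p₀ = 0.29.
Overall risk P(Y=1) = π·p₁ + (1−π)·p₀ = 0.778×0.66 + 0.222×0.29 = 0.57786.
Under exogeneity, PAF = [P(Y=1) − p₀] / P(Y=1).
PAF = (0.57786 − 0.29) / 0.57786 ≈ 0.4981

PAF ≈ 0.498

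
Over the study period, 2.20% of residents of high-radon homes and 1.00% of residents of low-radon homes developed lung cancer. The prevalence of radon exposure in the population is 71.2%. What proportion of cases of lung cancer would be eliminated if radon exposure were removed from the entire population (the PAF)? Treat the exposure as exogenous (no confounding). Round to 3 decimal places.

p₁ = 0.022, p₀ = 0.01.
Overall risk P(Y=1) = π·p₁ + (1−π)·p₀ = 0.712×0.022 + 0.288×0.01 = 0.018544.
Under exogeneity, PAF = [P(Y=1) − p₀] / P(Y=1).
PAF = (0.018544 − 0.01) / 0.018544 ≈ 0.4607

PAF ≈ 0.461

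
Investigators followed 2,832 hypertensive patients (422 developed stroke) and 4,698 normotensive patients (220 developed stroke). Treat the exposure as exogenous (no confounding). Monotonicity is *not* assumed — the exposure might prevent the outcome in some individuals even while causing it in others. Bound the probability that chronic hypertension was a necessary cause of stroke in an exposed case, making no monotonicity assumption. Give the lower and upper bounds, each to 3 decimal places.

p₁ = P(outcome | exposed) = 422/2832 = 0.14901
p₀ = P(outcome | unexposed) = 220/4698 = 0.046828
Under exogeneity alone the bounds on PN are max{0,(p₁−p₀)/p₁} ≤ PN ≤ min{1,(1−p₀)/p₁}.
  lower = (p₁ − p₀)/p₁ = 0.10218 / 0.14901 ≈ 0.6857
  upper = min{1, (1 − p₀)/p₁} = 0.95317 / 0.14901 ≈ 6.3966 → capped at 1

0.686 ≤ PN ≤ 1.000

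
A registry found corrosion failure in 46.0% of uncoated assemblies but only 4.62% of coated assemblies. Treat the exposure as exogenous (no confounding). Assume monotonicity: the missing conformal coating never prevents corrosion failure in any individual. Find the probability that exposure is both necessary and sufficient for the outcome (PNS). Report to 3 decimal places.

PNS ≈ 0.414

p₁ = 0.46, p₀ = 0.0462.
Under exogeneity and monotonicity, PNS = p₁ − p₀.
PNS = 0.46 − 0.0462 = 0.4138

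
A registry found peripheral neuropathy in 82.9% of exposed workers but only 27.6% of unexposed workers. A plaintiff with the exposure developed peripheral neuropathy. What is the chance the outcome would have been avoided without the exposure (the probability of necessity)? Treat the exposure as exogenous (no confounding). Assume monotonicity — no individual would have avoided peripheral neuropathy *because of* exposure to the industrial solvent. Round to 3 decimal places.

PN ≈ 0.667

p₁ = 0.829, p₀ = 0.276.
Under exogeneity and monotonicity, PN = (p₁ − p₀) / p₁.
PN = (0.829 − 0.276) / 0.829 = 0.553 / 0.829 ≈ 0.6671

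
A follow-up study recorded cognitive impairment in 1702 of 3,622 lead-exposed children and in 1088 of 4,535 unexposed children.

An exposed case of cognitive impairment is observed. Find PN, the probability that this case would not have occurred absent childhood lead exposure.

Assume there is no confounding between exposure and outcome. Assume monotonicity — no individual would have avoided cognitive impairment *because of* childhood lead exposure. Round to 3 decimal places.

p₁ = P(outcome | exposed) = 1702/3622 = 0.46991
p₀ = P(outcome | unexposed) = 1088/4535 = 0.23991
Under exogeneity and monotonicity, PN = (p₁ − p₀) / p₁.
PN = (0.46991 − 0.23991) / 0.46991 = 0.22999 / 0.46991 ≈ 0.4894

PN ≈ 0.489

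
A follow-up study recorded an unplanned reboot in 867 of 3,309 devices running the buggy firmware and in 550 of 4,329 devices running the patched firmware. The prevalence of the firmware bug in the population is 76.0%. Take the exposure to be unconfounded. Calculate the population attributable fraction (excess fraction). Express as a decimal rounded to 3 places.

p₁ = P(outcome | exposed) = 867/3309 = 0.26201
p₀ = P(outcome | unexposed) = 550/4329 = 0.12705
Overall risk P(Y=1) = π·p₁ + (1−π)·p₀ = 0.76×0.26201 + 0.24×0.12705 = 0.22962.
Under exogeneity, PAF = [P(Y=1) − p₀] / P(Y=1).
PAF = (0.22962 − 0.12705) / 0.22962 ≈ 0.4467

PAF ≈ 0.447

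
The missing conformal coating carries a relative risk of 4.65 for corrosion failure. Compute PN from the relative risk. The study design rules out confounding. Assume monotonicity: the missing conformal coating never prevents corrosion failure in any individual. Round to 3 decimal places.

Under exogeneity and monotonicity, PN = (RR − 1) / RR = 1 − 1/RR.
PN = (4.65 − 1) / 4.65 = 3.65 / 4.65 ≈ 0.7849

PN ≈ 0.785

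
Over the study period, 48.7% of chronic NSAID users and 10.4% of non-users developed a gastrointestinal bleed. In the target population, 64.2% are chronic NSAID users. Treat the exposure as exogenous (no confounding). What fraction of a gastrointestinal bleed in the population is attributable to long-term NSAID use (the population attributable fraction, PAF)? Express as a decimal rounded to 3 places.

PAF ≈ 0.703

p₁ = 0.487, p₀ = 0.104.
Overall risk P(Y=1) = π·p₁ + (1−π)·p₀ = 0.642×0.487 + 0.358×0.104 = 0.34989.
Under exogeneity, PAF = [P(Y=1) − p₀] / P(Y=1).
PAF = (0.34989 − 0.104) / 0.34989 ≈ 0.7028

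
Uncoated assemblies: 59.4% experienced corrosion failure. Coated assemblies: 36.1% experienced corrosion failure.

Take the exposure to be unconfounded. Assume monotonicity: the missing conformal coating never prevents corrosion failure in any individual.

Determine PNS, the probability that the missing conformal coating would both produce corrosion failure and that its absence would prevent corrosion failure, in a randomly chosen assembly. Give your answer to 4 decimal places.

PNS ≈ 0.2330

p₁ = 0.594, p₀ = 0.361.
Under exogeneity and monotonicity, PNS = p₁ − p₀.
PNS = 0.594 − 0.361 = 0.233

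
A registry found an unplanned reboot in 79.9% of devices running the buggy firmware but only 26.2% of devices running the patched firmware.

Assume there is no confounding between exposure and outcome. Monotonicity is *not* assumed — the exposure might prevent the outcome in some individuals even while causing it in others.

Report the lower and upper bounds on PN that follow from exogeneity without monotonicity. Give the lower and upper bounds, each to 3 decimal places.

0.672 ≤ PN ≤ 0.924

p₁ = 0.799, p₀ = 0.262.
Under exogeneity alone the bounds on PN are max{0,(p₁−p₀)/p₁} ≤ PN ≤ min{1,(1−p₀)/p₁}.
  lower = (p₁ − p₀)/p₁ = 0.537 / 0.799 ≈ 0.6721
  upper = min{1, (1 − p₀)/p₁} = 0.738 / 0.799 ≈ 0.9237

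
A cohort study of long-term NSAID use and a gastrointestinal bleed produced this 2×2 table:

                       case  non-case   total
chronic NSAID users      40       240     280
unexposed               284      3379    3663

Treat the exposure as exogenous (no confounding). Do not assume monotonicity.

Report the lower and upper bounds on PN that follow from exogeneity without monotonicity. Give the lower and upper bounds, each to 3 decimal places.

0.457 ≤ PN ≤ 1.000

p₁ = P(outcome | exposed) = 40/280 = 0.14286
p₀ = P(outcome | unexposed) = 284/3663 = 0.077532
Under exogeneity alone the bounds on PN are max{0,(p₁−p₀)/p₁} ≤ PN ≤ min{1,(1−p₀)/p₁}.
  lower = (p₁ − p₀)/p₁ = 0.065325 / 0.14286 ≈ 0.4573
  upper = min{1, (1 − p₀)/p₁} = 0.92247 / 0.14286 ≈ 6.4573 → capped at 1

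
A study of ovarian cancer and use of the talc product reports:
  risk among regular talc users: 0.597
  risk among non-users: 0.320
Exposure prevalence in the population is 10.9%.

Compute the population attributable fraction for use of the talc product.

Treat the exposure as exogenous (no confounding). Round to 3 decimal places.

PAF ≈ 0.086

Let p₁ = 0.597, p₀ = 0.32.
Overall risk P(Y=1) = π·p₁ + (1−π)·p₀ = 0.109×0.597 + 0.891×0.32 = 0.35019.
Under exogeneity, PAF = [P(Y=1) − p₀] / P(Y=1).
PAF = (0.35019 − 0.32) / 0.35019 ≈ 0.0862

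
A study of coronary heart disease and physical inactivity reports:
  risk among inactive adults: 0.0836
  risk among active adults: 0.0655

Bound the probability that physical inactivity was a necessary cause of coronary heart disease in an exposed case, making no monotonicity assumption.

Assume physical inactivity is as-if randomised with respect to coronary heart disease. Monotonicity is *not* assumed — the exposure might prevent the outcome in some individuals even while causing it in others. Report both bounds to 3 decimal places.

0.217 ≤ PN ≤ 1.000

Let p₁ = 0.0836, p₀ = 0.0655.
Under exogeneity alone the bounds on PN are max{0,(p₁−p₀)/p₁} ≤ PN ≤ min{1,(1−p₀)/p₁}.
  lower = (p₁ − p₀)/p₁ = 0.0181 / 0.0836 ≈ 0.2165
  upper = min{1, (1 − p₀)/p₁} = 0.9345 / 0.0836 ≈ 11.1782 → capped at 1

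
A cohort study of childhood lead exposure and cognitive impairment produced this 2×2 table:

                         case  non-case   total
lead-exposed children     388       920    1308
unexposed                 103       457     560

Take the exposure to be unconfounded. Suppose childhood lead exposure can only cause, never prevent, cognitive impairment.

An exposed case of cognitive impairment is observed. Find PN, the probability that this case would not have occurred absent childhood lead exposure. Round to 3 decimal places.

p₁ = P(outcome | exposed) = 388/1308 = 0.29664
p₀ = P(outcome | unexposed) = 103/560 = 0.18393
Under exogeneity and monotonicity, PN = (p₁ − p₀)/p₁.
PN = (0.29664 − 0.18393) / 0.29664 ≈ 0.3800

PN ≈ 0.380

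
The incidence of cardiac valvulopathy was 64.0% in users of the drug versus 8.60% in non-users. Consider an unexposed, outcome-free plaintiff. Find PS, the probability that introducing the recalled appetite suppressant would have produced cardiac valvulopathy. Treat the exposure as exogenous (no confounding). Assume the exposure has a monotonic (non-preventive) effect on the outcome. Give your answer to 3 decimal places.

p₁ = 0.64, p₀ = 0.086.
Under exogeneity and monotonicity, PS = (p₁ − p₀) / (1 − p₀).
PS = (0.64 − 0.086) / (1 − 0.086) = 0.554 / 0.914 ≈ 0.6061

PS ≈ 0.606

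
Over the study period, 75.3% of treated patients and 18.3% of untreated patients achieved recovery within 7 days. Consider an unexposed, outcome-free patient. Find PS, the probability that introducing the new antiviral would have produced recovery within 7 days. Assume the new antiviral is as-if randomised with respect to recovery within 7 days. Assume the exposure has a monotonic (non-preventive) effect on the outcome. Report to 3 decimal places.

PS ≈ 0.698

p₁ = 0.753, p₀ = 0.183.
Under exogeneity and monotonicity, PS = (p₁ − p₀) / (1 − p₀).
PS = (0.753 − 0.183) / (1 − 0.183) = 0.57 / 0.817 ≈ 0.6977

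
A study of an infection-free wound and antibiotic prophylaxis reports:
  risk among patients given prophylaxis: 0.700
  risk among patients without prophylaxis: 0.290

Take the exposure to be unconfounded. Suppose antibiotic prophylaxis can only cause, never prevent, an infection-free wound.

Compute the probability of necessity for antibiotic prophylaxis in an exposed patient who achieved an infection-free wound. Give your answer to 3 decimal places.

PN ≈ 0.586

Let p₁ = 0.7, p₀ = 0.29.
Under exogeneity and monotonicity, PN = (p₁ − p₀) / p₁.
PN = (0.7 − 0.29) / 0.7 = 0.41 / 0.7 ≈ 0.5857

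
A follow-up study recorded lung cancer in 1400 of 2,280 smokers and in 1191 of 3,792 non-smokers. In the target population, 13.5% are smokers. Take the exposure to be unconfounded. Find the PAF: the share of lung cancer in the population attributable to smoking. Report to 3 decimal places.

p₁ = P(outcome | exposed) = 1400/2280 = 0.61404
p₀ = P(outcome | unexposed) = 1191/3792 = 0.31408
Overall risk P(Y=1) = π·p₁ + (1−π)·p₀ = 0.135×0.61404 + 0.865×0.31408 = 0.35458.
Under exogeneity, PAF = [P(Y=1) − p₀] / P(Y=1).
PAF = (0.35458 − 0.31408) / 0.35458 ≈ 0.1142

PAF ≈ 0.114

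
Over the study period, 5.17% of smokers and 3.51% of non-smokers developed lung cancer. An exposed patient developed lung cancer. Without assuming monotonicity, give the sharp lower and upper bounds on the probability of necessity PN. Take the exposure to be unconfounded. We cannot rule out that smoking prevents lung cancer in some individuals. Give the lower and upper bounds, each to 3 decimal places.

0.321 ≤ PN ≤ 1.000

p₁ = 0.0517, p₀ = 0.0351.
Under exogeneity alone the bounds on PN are max{0,(p₁−p₀)/p₁} ≤ PN ≤ min{1,(1−p₀)/p₁}.
  lower = (p₁ − p₀)/p₁ = 0.0166 / 0.0517 ≈ 0.3211
  upper = min{1, (1 − p₀)/p₁} = 0.9649 / 0.0517 ≈ 18.6634 → capped at 1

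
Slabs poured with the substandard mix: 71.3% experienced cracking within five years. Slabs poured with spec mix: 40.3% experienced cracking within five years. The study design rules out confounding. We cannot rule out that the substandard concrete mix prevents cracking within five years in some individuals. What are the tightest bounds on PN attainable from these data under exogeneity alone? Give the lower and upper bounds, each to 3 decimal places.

p₁ = 0.713, p₀ = 0.403.
Under exogeneity alone the bounds on PN are max{0,(p₁−p₀)/p₁} ≤ PN ≤ min{1,(1−p₀)/p₁}.
  lower = (p₁ − p₀)/p₁ = 0.31 / 0.713 ≈ 0.4348
  upper = min{1, (1 − p₀)/p₁} = 0.597 / 0.713 ≈ 0.8373

0.435 ≤ PN ≤ 0.837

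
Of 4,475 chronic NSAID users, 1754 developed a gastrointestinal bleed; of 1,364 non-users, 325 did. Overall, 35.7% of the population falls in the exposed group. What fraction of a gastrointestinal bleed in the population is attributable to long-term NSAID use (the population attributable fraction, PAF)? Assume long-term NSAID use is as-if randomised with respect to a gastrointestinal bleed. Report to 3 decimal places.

p₁ = P(outcome | exposed) = 1754/4475 = 0.39196
p₀ = P(outcome | unexposed) = 325/1364 = 0.23827
Overall risk P(Y=1) = π·p₁ + (1−π)·p₀ = 0.357×0.39196 + 0.643×0.23827 = 0.29314.
Under exogeneity, PAF = [P(Y=1) − p₀] / P(Y=1).
PAF = (0.29314 − 0.23827) / 0.29314 ≈ 0.1872

PAF ≈ 0.187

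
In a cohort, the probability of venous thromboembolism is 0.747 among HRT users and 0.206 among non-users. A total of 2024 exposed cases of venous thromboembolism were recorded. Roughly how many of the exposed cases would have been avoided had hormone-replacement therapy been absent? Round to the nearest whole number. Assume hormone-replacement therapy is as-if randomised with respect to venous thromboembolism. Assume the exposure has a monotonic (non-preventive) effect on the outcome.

about 1466 cases

Let p₁ = 0.747, p₀ = 0.206.
PN = (p₁ − p₀)/p₁ = (0.747 − 0.206) / 0.747 ≈ 0.72423.
Attributable cases ≈ PN × (exposed cases) = 0.72423 × 2024 ≈ 1465.84.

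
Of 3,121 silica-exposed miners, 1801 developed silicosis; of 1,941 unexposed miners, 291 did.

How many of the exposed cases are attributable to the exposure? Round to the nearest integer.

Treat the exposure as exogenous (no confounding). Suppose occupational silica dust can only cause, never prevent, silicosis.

p₁ = P(outcome | exposed) = 1801/3121 = 0.57706
p₀ = P(outcome | unexposed) = 291/1941 = 0.14992
PN = (p₁ − p₀)/p₁ = (0.57706 − 0.14992) / 0.57706 ≈ 0.74019.
Attributable cases ≈ PN × (exposed cases) = 0.74019 × 1801 ≈ 1333.09.

about 1333 cases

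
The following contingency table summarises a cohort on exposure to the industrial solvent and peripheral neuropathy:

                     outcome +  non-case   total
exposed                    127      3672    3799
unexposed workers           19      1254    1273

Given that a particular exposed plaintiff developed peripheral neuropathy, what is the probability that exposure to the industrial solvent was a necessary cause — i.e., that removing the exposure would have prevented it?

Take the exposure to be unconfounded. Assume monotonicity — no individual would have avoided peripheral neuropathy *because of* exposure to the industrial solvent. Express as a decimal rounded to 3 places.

p₁ = P(outcome | exposed) = 127/3799 = 0.03343
p₀ = P(outcome | unexposed) = 19/1273 = 0.014925
Under exogeneity and monotonicity, PN = (p₁ − p₀)/p₁.
PN = (0.03343 − 0.014925) / 0.03343 ≈ 0.5535

PN ≈ 0.554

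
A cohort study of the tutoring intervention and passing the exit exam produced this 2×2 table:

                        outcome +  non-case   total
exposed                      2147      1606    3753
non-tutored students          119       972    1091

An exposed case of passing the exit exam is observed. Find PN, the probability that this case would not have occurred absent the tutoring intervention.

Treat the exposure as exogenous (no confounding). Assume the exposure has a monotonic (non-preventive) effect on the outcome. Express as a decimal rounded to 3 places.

PN ≈ 0.809

p₁ = P(outcome | exposed) = 2147/3753 = 0.57208
p₀ = P(outcome | unexposed) = 119/1091 = 0.10907
Under exogeneity and monotonicity, PN = (p₁ − p₀) / p₁.
PN = (0.57208 − 0.10907) / 0.57208 = 0.463 / 0.57208 ≈ 0.8093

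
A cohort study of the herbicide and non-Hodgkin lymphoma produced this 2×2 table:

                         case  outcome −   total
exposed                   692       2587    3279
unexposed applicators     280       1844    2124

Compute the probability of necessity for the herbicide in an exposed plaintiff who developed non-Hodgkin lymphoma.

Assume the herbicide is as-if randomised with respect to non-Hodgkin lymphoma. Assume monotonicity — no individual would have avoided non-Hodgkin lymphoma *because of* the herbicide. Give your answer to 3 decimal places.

PN ≈ 0.375

p₁ = P(outcome | exposed) = 692/3279 = 0.21104
p₀ = P(outcome | unexposed) = 280/2124 = 0.13183
Under exogeneity and monotonicity, PN = (p₁ − p₀) / p₁.
PN = (0.21104 − 0.13183) / 0.21104 = 0.079213 / 0.21104 ≈ 0.3753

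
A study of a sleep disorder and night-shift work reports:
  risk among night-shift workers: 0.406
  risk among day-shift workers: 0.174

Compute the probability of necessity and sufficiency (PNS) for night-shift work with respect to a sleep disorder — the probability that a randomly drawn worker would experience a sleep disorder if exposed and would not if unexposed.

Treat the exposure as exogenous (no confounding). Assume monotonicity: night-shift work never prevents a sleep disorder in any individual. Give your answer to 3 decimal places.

Let p₁ = 0.406, p₀ = 0.174.
Under exogeneity and monotonicity, PNS = p₁ − p₀.
PNS = 0.406 − 0.174 = 0.232

PNS ≈ 0.232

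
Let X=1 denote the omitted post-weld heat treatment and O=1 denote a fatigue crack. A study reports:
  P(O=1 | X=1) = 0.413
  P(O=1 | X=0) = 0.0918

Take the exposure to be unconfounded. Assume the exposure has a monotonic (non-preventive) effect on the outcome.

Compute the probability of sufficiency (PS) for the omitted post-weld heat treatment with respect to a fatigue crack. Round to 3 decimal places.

PS ≈ 0.354

Let p₁ = 0.413, p₀ = 0.0918.
Under exogeneity and monotonicity, PS = (p₁ − p₀) / (1 − p₀).
PS = (0.413 − 0.0918) / (1 − 0.0918) = 0.3212 / 0.9082 ≈ 0.3537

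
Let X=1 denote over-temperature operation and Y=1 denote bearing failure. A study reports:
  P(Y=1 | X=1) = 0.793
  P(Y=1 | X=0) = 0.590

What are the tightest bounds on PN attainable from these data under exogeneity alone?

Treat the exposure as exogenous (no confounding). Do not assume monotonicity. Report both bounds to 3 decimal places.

0.256 ≤ PN ≤ 0.517

Let p₁ = 0.793, p₀ = 0.59.
Under exogeneity alone the bounds on PN are max{0,(p₁−p₀)/p₁} ≤ PN ≤ min{1,(1−p₀)/p₁}.
  lower = (p₁ − p₀)/p₁ = 0.203 / 0.793 ≈ 0.2560
  upper = min{1, (1 − p₀)/p₁} = 0.41 / 0.793 ≈ 0.5170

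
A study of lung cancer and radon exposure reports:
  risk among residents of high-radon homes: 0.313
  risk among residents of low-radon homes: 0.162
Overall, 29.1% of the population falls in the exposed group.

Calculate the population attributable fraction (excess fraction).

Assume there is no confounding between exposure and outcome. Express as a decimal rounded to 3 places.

PAF ≈ 0.213

Let p₁ = 0.313, p₀ = 0.162.
Overall risk P(Y=1) = π·p₁ + (1−π)·p₀ = 0.291×0.313 + 0.709×0.162 = 0.20594.
Under exogeneity, PAF = [P(Y=1) − p₀] / P(Y=1).
PAF = (0.20594 − 0.162) / 0.20594 ≈ 0.2134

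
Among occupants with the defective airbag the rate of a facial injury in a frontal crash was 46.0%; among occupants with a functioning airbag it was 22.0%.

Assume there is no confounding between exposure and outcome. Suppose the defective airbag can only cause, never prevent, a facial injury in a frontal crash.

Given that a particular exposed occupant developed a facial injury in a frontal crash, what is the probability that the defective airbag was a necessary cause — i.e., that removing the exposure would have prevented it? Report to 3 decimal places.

p₁ = 0.46, p₀ = 0.22.
Under exogeneity and monotonicity, PN = (p₁ − p₀) / p₁.
PN = (0.46 − 0.22) / 0.46 = 0.24 / 0.46 ≈ 0.5217

PN ≈ 0.522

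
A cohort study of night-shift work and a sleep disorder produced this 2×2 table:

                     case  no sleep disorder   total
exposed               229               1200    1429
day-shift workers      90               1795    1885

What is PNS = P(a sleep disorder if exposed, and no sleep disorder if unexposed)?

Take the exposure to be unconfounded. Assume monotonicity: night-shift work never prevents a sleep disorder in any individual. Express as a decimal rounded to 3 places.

PNS ≈ 0.113

p₁ = P(outcome | exposed) = 229/1429 = 0.16025
p₀ = P(outcome | unexposed) = 90/1885 = 0.047745
Under exogeneity and monotonicity, PNS = p₁ − p₀.
PNS = 0.16025 − 0.047745 = 0.11251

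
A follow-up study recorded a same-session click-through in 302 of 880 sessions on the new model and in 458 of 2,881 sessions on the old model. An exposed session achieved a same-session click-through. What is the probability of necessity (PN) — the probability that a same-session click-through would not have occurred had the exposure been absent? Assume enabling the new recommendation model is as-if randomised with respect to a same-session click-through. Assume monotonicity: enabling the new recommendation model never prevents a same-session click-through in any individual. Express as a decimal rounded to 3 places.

PN ≈ 0.537

p₁ = P(outcome | exposed) = 302/880 = 0.34318
p₀ = P(outcome | unexposed) = 458/2881 = 0.15897
Under exogeneity and monotonicity, PN = (p₁ − p₀) / p₁.
PN = (0.34318 − 0.15897) / 0.34318 = 0.18421 / 0.34318 ≈ 0.5368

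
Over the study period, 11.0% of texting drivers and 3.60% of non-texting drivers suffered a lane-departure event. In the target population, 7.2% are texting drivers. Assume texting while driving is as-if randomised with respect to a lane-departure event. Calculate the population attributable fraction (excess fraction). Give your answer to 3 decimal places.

p₁ = 0.11, p₀ = 0.036.
Overall risk P(Y=1) = π·p₁ + (1−π)·p₀ = 0.072×0.11 + 0.928×0.036 = 0.041328.
Under exogeneity, PAF = [P(Y=1) − p₀] / P(Y=1).
PAF = (0.041328 − 0.036) / 0.041328 ≈ 0.1289

PAF ≈ 0.129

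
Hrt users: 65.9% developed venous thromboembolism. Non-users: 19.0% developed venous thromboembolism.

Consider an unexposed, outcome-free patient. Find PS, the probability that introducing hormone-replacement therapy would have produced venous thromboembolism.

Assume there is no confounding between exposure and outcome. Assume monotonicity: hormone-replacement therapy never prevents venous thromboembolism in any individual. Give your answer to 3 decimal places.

p₁ = 0.659, p₀ = 0.19.
Under exogeneity and monotonicity, PS = (p₁ − p₀) / (1 − p₀).
PS = (0.659 − 0.19) / (1 − 0.19) = 0.469 / 0.81 ≈ 0.5790

PS ≈ 0.579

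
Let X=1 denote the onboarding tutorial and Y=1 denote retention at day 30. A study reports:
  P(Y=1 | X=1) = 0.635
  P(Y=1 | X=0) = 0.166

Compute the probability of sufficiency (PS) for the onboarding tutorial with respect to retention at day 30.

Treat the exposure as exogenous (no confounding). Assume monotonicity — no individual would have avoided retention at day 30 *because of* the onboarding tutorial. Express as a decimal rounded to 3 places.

Let p₁ = 0.635, p₀ = 0.166.
Under exogeneity and monotonicity, PS = (p₁ − p₀) / (1 − p₀).
PS = (0.635 − 0.166) / (1 − 0.166) = 0.469 / 0.834 ≈ 0.5624

PS ≈ 0.562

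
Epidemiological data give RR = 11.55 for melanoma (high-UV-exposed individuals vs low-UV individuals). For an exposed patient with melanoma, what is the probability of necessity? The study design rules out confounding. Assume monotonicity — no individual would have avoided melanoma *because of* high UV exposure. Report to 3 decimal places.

Under exogeneity and monotonicity, PN = (RR − 1) / RR = 1 − 1/RR.
PN = (11.55 − 1) / 11.55 = 10.55 / 11.55 ≈ 0.9134

PN ≈ 0.913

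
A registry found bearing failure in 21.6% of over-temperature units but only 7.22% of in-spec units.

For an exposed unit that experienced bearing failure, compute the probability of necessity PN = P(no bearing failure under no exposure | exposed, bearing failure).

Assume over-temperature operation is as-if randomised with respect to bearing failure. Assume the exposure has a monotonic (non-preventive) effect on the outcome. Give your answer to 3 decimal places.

p₁ = 0.216, p₀ = 0.0722.
Under exogeneity and monotonicity, PN = (p₁ − p₀) / p₁.
PN = (0.216 − 0.0722) / 0.216 = 0.1438 / 0.216 ≈ 0.6657

PN ≈ 0.666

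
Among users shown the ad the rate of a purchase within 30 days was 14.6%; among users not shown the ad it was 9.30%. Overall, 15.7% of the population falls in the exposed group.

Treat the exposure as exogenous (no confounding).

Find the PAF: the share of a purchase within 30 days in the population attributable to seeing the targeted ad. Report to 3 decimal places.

p₁ = 0.146, p₀ = 0.093.
Overall risk P(Y=1) = π·p₁ + (1−π)·p₀ = 0.157×0.146 + 0.843×0.093 = 0.10132.
Under exogeneity, PAF = [P(Y=1) − p₀] / P(Y=1).
PAF = (0.10132 − 0.093) / 0.10132 ≈ 0.0821

PAF ≈ 0.082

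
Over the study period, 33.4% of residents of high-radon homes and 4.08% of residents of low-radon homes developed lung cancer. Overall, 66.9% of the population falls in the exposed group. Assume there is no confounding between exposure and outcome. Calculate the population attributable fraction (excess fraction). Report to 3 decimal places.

PAF ≈ 0.828

p₁ = 0.334, p₀ = 0.0408.
Overall risk P(Y=1) = π·p₁ + (1−π)·p₀ = 0.669×0.334 + 0.331×0.0408 = 0.23695.
Under exogeneity, PAF = [P(Y=1) − p₀] / P(Y=1).
PAF = (0.23695 − 0.0408) / 0.23695 ≈ 0.8278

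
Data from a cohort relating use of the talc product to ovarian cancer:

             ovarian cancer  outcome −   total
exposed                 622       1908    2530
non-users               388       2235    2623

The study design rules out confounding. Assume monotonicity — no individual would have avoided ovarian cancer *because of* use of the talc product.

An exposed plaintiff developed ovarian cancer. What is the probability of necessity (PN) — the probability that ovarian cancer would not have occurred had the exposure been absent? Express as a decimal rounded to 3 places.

PN ≈ 0.398

p₁ = P(outcome | exposed) = 622/2530 = 0.24585
p₀ = P(outcome | unexposed) = 388/2623 = 0.14792
Under exogeneity and monotonicity, PN = (p₁ − p₀)/p₁.
PN = (0.24585 − 0.14792) / 0.24585 ≈ 0.3983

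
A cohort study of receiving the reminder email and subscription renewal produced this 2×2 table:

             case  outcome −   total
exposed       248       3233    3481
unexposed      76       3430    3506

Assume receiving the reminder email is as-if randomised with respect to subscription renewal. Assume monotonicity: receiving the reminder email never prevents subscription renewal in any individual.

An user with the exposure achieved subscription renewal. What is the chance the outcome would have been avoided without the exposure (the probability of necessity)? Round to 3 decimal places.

PN ≈ 0.696

p₁ = P(outcome | exposed) = 248/3481 = 0.071244
p₀ = P(outcome | unexposed) = 76/3506 = 0.021677
Under exogeneity and monotonicity, PN = (p₁ − p₀)/p₁.
PN = (0.071244 − 0.021677) / 0.071244 ≈ 0.6957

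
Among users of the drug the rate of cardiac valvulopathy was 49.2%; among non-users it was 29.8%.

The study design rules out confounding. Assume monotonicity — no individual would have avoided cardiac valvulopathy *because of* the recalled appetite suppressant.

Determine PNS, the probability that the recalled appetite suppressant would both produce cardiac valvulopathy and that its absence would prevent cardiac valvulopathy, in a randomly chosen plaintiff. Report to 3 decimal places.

p₁ = 0.492, p₀ = 0.298.
Under exogeneity and monotonicity, PNS = p₁ − p₀.
PNS = 0.492 − 0.298 = 0.194

PNS ≈ 0.194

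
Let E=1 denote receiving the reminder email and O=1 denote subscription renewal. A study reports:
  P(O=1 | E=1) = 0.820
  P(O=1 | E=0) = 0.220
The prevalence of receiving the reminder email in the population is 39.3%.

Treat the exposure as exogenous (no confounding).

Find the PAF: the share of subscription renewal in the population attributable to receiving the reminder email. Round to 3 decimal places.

PAF ≈ 0.517

Let p₁ = 0.82, p₀ = 0.22.
Overall risk P(Y=1) = π·p₁ + (1−π)·p₀ = 0.393×0.82 + 0.607×0.22 = 0.4558.
Under exogeneity, PAF = [P(Y=1) − p₀] / P(Y=1).
PAF = (0.4558 − 0.22) / 0.4558 ≈ 0.5173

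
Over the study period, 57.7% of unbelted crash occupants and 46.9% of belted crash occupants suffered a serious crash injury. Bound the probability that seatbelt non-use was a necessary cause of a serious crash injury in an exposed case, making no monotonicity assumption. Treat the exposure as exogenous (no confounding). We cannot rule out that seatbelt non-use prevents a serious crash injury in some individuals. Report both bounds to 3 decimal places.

p₁ = 0.577, p₀ = 0.469.
Under exogeneity alone the bounds on PN are max{0,(p₁−p₀)/p₁} ≤ PN ≤ min{1,(1−p₀)/p₁}.
  lower = (p₁ − p₀)/p₁ = 0.108 / 0.577 ≈ 0.1872
  upper = min{1, (1 − p₀)/p₁} = 0.531 / 0.577 ≈ 0.9203

0.187 ≤ PN ≤ 0.920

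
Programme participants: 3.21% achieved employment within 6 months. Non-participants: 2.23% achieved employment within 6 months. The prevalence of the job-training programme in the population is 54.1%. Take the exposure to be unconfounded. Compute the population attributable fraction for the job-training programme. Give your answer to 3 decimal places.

p₁ = 0.0321, p₀ = 0.0223.
Overall risk P(Y=1) = π·p₁ + (1−π)·p₀ = 0.541×0.0321 + 0.459×0.0223 = 0.027602.
Under exogeneity, PAF = [P(Y=1) − p₀] / P(Y=1).
PAF = (0.027602 − 0.0223) / 0.027602 ≈ 0.1921

PAF ≈ 0.192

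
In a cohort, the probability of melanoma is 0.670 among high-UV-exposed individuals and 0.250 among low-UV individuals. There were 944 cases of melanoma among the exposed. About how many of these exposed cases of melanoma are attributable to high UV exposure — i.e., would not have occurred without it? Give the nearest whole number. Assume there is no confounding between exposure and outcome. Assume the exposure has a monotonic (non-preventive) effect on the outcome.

about 592 cases

Let p₁ = 0.67, p₀ = 0.25.
PN = (p₁ − p₀)/p₁ = (0.67 − 0.25) / 0.67 ≈ 0.62687.
Attributable cases ≈ PN × (exposed cases) = 0.62687 × 944 ≈ 591.76.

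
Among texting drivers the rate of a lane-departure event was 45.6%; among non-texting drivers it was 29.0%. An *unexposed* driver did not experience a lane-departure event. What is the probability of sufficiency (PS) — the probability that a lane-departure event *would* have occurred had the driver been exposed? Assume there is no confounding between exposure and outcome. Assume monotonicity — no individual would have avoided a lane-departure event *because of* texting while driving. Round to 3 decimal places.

p₁ = 0.456, p₀ = 0.29.
Under exogeneity and monotonicity, PS = (p₁ − p₀) / (1 − p₀).
PS = (0.456 − 0.29) / (1 − 0.29) = 0.166 / 0.71 ≈ 0.2338

PS ≈ 0.234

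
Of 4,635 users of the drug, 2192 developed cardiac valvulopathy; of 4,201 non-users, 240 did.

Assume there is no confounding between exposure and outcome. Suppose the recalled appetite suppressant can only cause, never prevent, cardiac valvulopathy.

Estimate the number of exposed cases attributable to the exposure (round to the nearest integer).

about 1927 cases

p₁ = P(outcome | exposed) = 2192/4635 = 0.47292
p₀ = P(outcome | unexposed) = 240/4201 = 0.057129
PN = (p₁ − p₀)/p₁ = (0.47292 − 0.057129) / 0.47292 ≈ 0.87920.
Attributable cases ≈ PN × (exposed cases) = 0.87920 × 2192 ≈ 1927.21.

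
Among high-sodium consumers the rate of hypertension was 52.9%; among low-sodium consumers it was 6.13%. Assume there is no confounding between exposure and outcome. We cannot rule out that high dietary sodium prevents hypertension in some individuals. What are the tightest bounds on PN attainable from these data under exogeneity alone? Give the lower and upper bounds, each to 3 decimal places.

p₁ = 0.529, p₀ = 0.0613.
Under exogeneity alone the bounds on PN are max{0,(p₁−p₀)/p₁} ≤ PN ≤ min{1,(1−p₀)/p₁}.
  lower = (p₁ − p₀)/p₁ = 0.4677 / 0.529 ≈ 0.8841
  upper = min{1, (1 − p₀)/p₁} = 0.9387 / 0.529 ≈ 1.7745 → capped at 1

0.884 ≤ PN ≤ 1.000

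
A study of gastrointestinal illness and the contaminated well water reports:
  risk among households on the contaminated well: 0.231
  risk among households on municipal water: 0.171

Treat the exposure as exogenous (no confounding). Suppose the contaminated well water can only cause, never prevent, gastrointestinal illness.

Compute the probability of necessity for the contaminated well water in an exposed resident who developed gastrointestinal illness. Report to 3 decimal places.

Let p₁ = 0.231, p₀ = 0.171.
Under exogeneity and monotonicity, PN = (p₁ − p₀) / p₁.
PN = (0.231 − 0.171) / 0.231 = 0.06 / 0.231 ≈ 0.2597

PN ≈ 0.260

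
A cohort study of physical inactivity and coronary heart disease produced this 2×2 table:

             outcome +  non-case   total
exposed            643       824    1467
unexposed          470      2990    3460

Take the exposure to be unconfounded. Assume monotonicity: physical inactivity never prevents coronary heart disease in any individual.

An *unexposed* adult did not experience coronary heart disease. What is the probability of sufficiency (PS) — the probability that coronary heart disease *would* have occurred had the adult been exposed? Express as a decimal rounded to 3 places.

PS ≈ 0.350

p₁ = P(outcome | exposed) = 643/1467 = 0.43831
p₀ = P(outcome | unexposed) = 470/3460 = 0.13584
Under exogeneity and monotonicity, PS = (p₁ − p₀)/(1 − p₀).
PS = (0.43831 − 0.13584) / 0.86416 ≈ 0.3500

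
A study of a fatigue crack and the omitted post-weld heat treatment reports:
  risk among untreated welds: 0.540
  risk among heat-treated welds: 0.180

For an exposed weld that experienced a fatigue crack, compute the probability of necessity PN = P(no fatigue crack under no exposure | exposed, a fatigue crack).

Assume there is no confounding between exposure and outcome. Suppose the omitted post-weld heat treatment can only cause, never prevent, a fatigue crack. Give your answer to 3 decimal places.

Let p₁ = 0.54, p₀ = 0.18.
Under exogeneity and monotonicity, PN = (p₁ − p₀) / p₁.
PN = (0.54 − 0.18) / 0.54 = 0.36 / 0.54 ≈ 0.6667

PN ≈ 0.667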